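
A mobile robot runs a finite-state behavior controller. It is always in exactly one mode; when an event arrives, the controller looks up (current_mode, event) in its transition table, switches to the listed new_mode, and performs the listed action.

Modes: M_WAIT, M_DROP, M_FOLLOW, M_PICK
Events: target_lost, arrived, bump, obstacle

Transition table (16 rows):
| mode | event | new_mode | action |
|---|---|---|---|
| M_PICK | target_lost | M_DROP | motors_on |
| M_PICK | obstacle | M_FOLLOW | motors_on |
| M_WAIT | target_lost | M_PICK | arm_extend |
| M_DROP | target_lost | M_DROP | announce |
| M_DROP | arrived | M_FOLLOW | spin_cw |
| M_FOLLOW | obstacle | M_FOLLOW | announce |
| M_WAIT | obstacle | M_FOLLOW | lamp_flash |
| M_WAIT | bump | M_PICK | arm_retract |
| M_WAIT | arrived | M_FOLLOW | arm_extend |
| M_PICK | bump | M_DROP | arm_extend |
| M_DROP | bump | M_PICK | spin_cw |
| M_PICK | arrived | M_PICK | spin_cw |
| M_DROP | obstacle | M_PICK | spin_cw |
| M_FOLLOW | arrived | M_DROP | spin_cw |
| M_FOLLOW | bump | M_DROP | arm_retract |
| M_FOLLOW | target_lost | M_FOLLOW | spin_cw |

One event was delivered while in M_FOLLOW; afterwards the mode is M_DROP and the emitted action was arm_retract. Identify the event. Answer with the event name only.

try target_lost: (M_FOLLOW, target_lost) → (M_FOLLOW, spin_cw)
try arrived: (M_FOLLOW, arrived) → (M_DROP, spin_cw)
try bump: (M_FOLLOW, bump) → (M_DROP, arm_retract)  ← matches
try obstacle: (M_FOLLOW, obstacle) → (M_FOLLOW, announce)

bump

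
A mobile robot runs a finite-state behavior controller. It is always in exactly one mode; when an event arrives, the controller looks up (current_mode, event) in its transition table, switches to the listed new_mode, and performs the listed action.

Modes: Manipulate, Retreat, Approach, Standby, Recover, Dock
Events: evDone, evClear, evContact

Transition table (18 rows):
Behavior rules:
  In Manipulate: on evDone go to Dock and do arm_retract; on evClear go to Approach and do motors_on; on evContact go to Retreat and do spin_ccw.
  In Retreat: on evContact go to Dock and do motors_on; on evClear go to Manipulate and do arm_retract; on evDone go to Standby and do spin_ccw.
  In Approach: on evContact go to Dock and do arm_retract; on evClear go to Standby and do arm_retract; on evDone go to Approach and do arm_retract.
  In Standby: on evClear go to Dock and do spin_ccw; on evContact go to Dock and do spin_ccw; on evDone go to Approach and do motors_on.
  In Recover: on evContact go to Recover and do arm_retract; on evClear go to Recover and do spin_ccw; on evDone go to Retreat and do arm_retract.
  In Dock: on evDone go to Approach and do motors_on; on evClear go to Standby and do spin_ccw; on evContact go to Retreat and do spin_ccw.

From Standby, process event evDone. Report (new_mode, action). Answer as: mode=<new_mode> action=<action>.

mode=Approach action=motors_on

current mode = Standby; filter table to that mode:
  (Standby, evClear) → (Dock, spin_ccw)
  (Standby, evContact) → (Dock, spin_ccw)
  (Standby, evDone) → (Approach, motors_on)  ← event matches
event = evDone selects (Approach, motors_on)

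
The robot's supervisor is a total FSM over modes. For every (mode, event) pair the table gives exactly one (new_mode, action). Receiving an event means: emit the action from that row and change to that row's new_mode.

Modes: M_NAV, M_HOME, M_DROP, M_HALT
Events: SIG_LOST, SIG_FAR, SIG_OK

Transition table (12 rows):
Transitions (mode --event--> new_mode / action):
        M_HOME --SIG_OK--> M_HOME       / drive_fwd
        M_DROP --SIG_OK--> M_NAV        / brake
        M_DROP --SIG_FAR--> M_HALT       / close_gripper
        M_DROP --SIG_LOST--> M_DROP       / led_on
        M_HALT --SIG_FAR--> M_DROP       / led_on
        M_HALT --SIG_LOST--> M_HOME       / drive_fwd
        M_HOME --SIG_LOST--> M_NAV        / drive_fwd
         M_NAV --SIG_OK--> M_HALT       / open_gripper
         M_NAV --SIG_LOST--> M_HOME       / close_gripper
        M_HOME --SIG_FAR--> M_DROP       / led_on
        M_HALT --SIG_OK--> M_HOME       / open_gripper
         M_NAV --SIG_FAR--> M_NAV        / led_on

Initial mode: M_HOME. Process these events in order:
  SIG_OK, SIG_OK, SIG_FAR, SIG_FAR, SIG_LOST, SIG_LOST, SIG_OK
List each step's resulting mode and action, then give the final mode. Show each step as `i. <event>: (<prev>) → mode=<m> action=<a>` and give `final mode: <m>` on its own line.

final mode: M_HALT

1. SIG_OK: (M_HOME) → mode=M_HOME action=drive_fwd
2. SIG_OK: (M_HOME) → mode=M_HOME action=drive_fwd
3. SIG_FAR: (M_HOME) → mode=M_DROP action=led_on
4. SIG_FAR: (M_DROP) → mode=M_HALT action=close_gripper
5. SIG_LOST: (M_HALT) → mode=M_HOME action=drive_fwd
6. SIG_LOST: (M_HOME) → mode=M_NAV action=drive_fwd
7. SIG_OK: (M_NAV) → mode=M_HALT action=open_gripper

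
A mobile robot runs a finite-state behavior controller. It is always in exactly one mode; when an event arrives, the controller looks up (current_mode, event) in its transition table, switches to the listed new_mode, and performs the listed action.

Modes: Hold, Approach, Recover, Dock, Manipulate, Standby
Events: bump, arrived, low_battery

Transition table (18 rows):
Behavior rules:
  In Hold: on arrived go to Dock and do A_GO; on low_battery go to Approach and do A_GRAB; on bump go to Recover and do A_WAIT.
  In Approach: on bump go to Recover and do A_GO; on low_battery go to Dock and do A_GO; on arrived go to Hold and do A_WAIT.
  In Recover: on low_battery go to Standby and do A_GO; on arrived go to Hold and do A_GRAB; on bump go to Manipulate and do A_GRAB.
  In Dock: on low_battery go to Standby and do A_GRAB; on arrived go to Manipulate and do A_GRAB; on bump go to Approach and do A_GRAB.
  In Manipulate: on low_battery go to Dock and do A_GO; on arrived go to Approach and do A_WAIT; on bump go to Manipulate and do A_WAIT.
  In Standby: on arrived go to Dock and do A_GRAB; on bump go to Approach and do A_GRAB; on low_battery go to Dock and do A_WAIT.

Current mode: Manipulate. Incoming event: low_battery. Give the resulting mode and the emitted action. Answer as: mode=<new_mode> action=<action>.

mode=Dock action=A_GO

current mode = Manipulate; filter table to that mode:
  (Manipulate, low_battery) → (Dock, A_GO)  ← event matches
  (Manipulate, arrived) → (Approach, A_WAIT)
  (Manipulate, bump) → (Manipulate, A_WAIT)
event = low_battery selects (Dock, A_GO)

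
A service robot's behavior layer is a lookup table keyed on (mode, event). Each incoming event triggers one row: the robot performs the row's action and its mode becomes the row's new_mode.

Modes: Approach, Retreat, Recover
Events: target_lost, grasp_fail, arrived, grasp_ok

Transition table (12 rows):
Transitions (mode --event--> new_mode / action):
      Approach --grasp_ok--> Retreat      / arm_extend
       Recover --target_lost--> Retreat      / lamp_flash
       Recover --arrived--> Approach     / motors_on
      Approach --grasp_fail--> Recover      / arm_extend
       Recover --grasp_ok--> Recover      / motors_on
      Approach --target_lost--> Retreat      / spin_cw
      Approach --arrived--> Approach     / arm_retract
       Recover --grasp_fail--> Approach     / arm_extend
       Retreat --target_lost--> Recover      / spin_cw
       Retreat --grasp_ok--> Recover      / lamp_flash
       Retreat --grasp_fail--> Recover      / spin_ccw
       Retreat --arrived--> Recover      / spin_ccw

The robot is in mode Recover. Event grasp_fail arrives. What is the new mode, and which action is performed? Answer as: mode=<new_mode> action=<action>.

mode=Approach action=arm_extend

current mode = Recover; filter table to that mode:
  (Recover, target_lost) → (Retreat, lamp_flash)
  (Recover, arrived) → (Approach, motors_on)
  (Recover, grasp_ok) → (Recover, motors_on)
  (Recover, grasp_fail) → (Approach, arm_extend)  ← event matches
event = grasp_fail selects (Approach, arm_extend)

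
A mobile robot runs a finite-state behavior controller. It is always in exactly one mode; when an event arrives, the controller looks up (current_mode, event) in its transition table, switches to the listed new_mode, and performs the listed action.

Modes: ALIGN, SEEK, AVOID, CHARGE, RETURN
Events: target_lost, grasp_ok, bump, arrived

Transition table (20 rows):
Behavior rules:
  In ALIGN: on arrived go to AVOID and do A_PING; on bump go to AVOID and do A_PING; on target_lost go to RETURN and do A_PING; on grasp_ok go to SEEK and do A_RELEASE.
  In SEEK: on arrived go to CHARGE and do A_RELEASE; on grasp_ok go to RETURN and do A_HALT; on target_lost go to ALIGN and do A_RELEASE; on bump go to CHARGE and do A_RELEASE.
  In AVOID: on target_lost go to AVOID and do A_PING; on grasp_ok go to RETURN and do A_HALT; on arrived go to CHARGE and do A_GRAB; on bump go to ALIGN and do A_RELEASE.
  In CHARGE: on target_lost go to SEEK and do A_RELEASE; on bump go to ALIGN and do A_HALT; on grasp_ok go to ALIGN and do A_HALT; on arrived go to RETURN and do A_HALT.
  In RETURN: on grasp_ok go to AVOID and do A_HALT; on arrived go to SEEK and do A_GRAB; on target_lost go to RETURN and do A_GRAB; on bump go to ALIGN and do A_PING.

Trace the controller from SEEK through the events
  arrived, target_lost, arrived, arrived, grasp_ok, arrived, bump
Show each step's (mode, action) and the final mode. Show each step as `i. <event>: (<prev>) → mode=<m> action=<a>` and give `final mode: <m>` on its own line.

1. arrived: (SEEK) → mode=CHARGE action=A_RELEASE
2. target_lost: (CHARGE) → mode=SEEK action=A_RELEASE
3. arrived: (SEEK) → mode=CHARGE action=A_RELEASE
4. arrived: (CHARGE) → mode=RETURN action=A_HALT
5. grasp_ok: (RETURN) → mode=AVOID action=A_HALT
6. arrived: (AVOID) → mode=CHARGE action=A_GRAB
7. bump: (CHARGE) → mode=ALIGN action=A_HALT

final mode: ALIGN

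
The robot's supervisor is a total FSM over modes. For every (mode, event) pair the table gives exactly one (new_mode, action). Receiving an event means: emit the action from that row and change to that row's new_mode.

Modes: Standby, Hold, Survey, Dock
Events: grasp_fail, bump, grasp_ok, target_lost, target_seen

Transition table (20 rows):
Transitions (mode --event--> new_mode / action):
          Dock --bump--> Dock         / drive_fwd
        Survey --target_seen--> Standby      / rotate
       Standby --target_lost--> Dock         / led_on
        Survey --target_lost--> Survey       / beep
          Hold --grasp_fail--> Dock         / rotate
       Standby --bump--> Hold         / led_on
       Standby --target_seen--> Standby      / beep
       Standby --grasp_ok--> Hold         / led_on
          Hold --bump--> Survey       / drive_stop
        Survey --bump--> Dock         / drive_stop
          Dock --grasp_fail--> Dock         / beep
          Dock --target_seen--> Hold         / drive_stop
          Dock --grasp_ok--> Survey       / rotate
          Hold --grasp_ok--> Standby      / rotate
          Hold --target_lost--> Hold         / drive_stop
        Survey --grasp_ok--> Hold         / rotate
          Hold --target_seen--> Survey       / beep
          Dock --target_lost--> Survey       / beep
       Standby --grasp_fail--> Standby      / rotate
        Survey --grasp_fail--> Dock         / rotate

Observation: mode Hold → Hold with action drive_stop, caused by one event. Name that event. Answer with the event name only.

target_lost

try grasp_fail: (Hold, grasp_fail) → (Dock, rotate)
try bump: (Hold, bump) → (Survey, drive_stop)
try grasp_ok: (Hold, grasp_ok) → (Standby, rotate)
try target_lost: (Hold, target_lost) → (Hold, drive_stop)  ← matches
try target_seen: (Hold, target_seen) → (Survey, beep)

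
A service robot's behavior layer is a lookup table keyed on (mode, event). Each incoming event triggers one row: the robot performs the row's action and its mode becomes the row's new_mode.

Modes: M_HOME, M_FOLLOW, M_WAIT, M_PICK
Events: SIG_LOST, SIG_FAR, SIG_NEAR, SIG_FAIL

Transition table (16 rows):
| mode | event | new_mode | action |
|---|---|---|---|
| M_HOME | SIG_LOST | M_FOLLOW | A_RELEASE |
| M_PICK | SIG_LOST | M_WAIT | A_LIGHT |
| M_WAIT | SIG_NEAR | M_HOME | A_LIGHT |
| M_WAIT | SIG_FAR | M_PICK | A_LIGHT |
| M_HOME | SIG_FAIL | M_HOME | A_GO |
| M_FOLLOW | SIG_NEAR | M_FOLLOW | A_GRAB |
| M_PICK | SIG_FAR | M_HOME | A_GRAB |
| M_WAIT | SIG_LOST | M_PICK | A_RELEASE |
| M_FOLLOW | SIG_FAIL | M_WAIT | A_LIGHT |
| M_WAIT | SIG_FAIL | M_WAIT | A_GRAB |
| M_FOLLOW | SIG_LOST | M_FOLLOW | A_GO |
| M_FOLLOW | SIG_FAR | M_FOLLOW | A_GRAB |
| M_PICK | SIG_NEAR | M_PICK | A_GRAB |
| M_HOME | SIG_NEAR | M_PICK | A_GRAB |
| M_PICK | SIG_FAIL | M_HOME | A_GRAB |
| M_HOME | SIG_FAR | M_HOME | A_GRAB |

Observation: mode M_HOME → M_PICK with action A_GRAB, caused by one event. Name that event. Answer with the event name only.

try SIG_LOST: (M_HOME, SIG_LOST) → (M_FOLLOW, A_RELEASE)
try SIG_FAR: (M_HOME, SIG_FAR) → (M_HOME, A_GRAB)
try SIG_NEAR: (M_HOME, SIG_NEAR) → (M_PICK, A_GRAB)  ← matches
try SIG_FAIL: (M_HOME, SIG_FAIL) → (M_HOME, A_GO)

SIG_NEAR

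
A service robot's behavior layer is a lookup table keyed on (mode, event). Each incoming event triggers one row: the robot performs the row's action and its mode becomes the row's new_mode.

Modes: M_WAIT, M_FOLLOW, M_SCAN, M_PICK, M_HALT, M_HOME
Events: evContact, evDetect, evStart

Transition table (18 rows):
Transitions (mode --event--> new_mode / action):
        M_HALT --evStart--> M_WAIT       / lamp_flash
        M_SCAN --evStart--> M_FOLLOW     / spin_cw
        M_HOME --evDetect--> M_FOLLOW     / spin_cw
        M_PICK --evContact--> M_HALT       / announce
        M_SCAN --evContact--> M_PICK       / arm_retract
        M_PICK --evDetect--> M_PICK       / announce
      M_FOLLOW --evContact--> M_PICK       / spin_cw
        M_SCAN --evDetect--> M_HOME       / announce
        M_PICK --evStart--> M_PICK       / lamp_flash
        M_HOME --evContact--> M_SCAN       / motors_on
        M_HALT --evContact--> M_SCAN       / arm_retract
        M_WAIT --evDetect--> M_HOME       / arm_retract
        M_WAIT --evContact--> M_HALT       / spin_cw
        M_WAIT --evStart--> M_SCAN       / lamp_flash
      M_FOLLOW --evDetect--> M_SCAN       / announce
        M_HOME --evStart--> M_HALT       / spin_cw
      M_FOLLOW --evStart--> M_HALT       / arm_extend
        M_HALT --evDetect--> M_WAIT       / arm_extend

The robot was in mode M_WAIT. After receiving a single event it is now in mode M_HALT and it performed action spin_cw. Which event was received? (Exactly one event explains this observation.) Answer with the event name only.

evContact

try evContact: (M_WAIT, evContact) → (M_HALT, spin_cw)  ← matches
try evDetect: (M_WAIT, evDetect) → (M_HOME, arm_retract)
try evStart: (M_WAIT, evStart) → (M_SCAN, lamp_flash)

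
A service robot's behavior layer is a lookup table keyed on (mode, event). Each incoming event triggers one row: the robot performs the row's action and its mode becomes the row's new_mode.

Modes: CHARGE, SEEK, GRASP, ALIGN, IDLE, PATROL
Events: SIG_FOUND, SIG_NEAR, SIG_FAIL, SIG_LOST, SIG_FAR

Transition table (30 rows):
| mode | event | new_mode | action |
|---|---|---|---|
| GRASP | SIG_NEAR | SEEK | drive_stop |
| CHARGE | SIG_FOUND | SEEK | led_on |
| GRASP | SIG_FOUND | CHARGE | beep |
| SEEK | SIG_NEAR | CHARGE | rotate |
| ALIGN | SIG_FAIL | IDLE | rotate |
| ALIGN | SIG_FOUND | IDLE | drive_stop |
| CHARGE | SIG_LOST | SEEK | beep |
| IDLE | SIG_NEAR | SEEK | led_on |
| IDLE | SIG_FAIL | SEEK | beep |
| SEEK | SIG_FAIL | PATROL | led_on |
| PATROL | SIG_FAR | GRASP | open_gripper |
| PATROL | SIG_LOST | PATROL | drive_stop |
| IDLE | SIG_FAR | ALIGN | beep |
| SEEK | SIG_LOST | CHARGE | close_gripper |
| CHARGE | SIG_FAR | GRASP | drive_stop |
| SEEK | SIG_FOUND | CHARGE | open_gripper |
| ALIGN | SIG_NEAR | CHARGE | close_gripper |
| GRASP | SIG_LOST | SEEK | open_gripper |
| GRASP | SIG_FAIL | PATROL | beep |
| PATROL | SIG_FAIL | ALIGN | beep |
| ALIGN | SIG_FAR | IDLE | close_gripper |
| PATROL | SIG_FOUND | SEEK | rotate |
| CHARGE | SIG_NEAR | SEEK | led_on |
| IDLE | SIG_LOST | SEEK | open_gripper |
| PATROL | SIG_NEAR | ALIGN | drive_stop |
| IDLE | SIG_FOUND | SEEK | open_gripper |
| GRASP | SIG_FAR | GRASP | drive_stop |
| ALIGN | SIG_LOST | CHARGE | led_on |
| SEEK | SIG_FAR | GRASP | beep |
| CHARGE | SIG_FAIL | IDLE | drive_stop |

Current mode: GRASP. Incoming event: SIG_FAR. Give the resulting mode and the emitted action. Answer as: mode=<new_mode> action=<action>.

mode=GRASP action=drive_stop

current mode = GRASP; filter table to that mode:
  (GRASP, SIG_NEAR) → (SEEK, drive_stop)
  (GRASP, SIG_FOUND) → (CHARGE, beep)
  (GRASP, SIG_LOST) → (SEEK, open_gripper)
  (GRASP, SIG_FAIL) → (PATROL, beep)
  (GRASP, SIG_FAR) → (GRASP, drive_stop)  ← event matches
event = SIG_FAR selects (GRASP, drive_stop)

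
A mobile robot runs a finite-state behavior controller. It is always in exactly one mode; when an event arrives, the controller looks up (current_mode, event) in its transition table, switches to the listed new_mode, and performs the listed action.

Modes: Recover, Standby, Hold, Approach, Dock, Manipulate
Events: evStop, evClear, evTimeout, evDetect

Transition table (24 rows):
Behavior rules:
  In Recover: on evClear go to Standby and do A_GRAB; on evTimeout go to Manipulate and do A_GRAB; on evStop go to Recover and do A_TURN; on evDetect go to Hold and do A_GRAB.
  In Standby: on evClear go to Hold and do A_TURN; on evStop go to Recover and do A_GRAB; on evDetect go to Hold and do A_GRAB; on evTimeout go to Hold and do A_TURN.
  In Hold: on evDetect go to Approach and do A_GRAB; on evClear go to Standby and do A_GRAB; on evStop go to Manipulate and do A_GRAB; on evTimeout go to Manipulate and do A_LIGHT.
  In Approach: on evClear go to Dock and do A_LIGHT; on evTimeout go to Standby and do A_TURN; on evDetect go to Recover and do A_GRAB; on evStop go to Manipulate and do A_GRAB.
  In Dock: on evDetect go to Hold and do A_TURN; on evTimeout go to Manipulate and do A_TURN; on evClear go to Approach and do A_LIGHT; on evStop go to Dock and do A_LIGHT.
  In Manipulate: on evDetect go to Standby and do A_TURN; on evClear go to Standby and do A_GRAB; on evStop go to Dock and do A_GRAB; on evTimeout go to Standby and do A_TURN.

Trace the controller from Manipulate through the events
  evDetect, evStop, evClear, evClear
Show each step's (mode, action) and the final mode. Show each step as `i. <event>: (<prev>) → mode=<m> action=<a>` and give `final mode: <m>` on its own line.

1. evDetect: (Manipulate) → mode=Standby action=A_TURN
2. evStop: (Standby) → mode=Recover action=A_GRAB
3. evClear: (Recover) → mode=Standby action=A_GRAB
4. evClear: (Standby) → mode=Hold action=A_TURN

final mode: Hold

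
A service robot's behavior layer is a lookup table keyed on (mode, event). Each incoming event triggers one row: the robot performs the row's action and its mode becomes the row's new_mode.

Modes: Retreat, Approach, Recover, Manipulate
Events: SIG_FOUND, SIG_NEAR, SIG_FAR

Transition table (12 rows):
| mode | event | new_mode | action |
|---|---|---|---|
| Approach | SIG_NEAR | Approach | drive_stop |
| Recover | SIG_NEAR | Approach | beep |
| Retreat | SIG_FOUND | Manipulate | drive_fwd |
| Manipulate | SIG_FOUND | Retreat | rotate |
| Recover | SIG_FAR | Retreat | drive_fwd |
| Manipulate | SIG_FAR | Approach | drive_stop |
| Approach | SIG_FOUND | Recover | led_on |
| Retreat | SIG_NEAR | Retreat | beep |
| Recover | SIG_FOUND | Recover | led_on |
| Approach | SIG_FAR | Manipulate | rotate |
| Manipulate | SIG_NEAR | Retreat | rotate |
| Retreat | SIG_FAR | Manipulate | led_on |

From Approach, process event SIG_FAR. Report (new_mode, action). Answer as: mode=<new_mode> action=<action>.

current mode = Approach; filter table to that mode:
  (Approach, SIG_NEAR) → (Approach, drive_stop)
  (Approach, SIG_FOUND) → (Recover, led_on)
  (Approach, SIG_FAR) → (Manipulate, rotate)  ← event matches
event = SIG_FAR selects (Manipulate, rotate)

mode=Manipulate action=rotate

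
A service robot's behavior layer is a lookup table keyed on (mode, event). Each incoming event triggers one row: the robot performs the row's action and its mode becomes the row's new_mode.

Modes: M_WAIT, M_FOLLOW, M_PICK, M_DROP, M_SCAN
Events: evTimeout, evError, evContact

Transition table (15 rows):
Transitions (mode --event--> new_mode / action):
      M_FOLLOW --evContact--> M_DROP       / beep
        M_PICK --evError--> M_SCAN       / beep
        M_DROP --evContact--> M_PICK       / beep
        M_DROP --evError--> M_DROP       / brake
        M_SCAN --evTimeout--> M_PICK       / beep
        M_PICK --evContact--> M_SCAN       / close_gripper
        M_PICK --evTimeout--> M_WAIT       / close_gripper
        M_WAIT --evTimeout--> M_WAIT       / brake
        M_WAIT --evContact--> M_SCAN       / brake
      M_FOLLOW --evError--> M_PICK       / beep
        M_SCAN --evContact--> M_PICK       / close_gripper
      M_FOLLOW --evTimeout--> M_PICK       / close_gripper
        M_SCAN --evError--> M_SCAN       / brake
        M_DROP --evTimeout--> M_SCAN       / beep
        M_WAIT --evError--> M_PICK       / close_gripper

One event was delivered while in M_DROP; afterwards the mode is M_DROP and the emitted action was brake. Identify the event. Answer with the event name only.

try evTimeout: (M_DROP, evTimeout) → (M_SCAN, beep)
try evError: (M_DROP, evError) → (M_DROP, brake)  ← matches
try evContact: (M_DROP, evContact) → (M_PICK, beep)

evError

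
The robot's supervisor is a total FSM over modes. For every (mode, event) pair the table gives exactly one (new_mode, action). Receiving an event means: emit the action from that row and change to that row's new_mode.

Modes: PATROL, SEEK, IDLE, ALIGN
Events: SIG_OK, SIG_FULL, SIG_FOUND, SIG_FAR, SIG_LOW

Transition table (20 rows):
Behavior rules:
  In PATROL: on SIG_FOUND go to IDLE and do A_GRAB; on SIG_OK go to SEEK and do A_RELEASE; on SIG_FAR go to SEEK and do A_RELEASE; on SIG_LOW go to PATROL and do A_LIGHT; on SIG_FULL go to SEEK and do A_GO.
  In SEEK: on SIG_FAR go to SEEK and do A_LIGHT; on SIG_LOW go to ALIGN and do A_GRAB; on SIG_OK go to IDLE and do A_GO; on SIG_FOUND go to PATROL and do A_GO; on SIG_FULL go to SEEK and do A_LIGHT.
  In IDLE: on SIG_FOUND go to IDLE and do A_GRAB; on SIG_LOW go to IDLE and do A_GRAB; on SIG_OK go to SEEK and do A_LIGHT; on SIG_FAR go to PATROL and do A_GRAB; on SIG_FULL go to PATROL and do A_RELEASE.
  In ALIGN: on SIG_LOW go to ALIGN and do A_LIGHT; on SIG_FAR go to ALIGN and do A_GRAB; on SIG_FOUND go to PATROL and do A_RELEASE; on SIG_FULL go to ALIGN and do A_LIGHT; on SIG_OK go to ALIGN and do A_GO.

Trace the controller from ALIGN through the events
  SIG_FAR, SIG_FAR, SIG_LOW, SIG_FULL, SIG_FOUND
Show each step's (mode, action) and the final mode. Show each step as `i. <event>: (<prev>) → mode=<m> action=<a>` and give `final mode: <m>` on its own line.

final mode: PATROL

1. SIG_FAR: (ALIGN) → mode=ALIGN action=A_GRAB
2. SIG_FAR: (ALIGN) → mode=ALIGN action=A_GRAB
3. SIG_LOW: (ALIGN) → mode=ALIGN action=A_LIGHT
4. SIG_FULL: (ALIGN) → mode=ALIGN action=A_LIGHT
5. SIG_FOUND: (ALIGN) → mode=PATROL action=A_RELEASE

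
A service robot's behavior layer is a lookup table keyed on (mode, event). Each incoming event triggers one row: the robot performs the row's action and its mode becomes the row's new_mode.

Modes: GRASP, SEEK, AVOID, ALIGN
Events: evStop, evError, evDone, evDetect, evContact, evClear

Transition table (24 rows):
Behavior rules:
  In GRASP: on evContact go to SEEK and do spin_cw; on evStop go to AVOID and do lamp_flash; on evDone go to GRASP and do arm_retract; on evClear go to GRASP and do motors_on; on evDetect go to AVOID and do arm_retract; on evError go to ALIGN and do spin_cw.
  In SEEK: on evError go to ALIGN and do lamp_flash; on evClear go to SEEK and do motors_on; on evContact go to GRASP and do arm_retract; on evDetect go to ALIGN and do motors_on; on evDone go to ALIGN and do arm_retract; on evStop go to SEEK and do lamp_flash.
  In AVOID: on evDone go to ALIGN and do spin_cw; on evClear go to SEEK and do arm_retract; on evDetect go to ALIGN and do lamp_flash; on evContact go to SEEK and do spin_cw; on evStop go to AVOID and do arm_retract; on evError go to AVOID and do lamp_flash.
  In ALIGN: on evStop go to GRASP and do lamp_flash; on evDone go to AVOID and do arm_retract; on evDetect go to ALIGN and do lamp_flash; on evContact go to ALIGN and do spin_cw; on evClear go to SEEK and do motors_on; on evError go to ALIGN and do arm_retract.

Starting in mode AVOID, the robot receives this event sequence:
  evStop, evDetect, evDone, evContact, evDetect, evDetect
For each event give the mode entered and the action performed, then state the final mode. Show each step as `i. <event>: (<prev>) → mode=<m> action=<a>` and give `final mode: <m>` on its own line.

1. evStop: (AVOID) → mode=AVOID action=arm_retract
2. evDetect: (AVOID) → mode=ALIGN action=lamp_flash
3. evDone: (ALIGN) → mode=AVOID action=arm_retract
4. evContact: (AVOID) → mode=SEEK action=spin_cw
5. evDetect: (SEEK) → mode=ALIGN action=motors_on
6. evDetect: (ALIGN) → mode=ALIGN action=lamp_flash

final mode: ALIGN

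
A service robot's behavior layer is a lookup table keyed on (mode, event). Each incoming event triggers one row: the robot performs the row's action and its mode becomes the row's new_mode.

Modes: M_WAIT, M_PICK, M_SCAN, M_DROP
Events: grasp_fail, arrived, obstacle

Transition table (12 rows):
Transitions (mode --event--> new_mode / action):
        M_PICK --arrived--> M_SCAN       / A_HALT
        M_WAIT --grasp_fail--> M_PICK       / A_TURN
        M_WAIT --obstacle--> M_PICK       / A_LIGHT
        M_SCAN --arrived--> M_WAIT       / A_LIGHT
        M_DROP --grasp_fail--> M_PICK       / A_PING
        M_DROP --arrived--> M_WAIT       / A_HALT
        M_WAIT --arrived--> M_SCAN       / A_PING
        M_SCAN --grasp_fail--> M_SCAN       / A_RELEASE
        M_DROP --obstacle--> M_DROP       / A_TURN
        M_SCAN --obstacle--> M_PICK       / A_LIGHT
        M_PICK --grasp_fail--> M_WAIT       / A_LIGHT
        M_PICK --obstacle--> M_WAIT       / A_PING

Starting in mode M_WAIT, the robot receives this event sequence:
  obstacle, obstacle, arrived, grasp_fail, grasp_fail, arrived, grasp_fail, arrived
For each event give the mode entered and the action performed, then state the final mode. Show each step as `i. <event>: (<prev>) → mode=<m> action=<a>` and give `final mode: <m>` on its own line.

1. obstacle: (M_WAIT) → mode=M_PICK action=A_LIGHT
2. obstacle: (M_PICK) → mode=M_WAIT action=A_PING
3. arrived: (M_WAIT) → mode=M_SCAN action=A_PING
4. grasp_fail: (M_SCAN) → mode=M_SCAN action=A_RELEASE
5. grasp_fail: (M_SCAN) → mode=M_SCAN action=A_RELEASE
6. arrived: (M_SCAN) → mode=M_WAIT action=A_LIGHT
7. grasp_fail: (M_WAIT) → mode=M_PICK action=A_TURN
8. arrived: (M_PICK) → mode=M_SCAN action=A_HALT

final mode: M_SCAN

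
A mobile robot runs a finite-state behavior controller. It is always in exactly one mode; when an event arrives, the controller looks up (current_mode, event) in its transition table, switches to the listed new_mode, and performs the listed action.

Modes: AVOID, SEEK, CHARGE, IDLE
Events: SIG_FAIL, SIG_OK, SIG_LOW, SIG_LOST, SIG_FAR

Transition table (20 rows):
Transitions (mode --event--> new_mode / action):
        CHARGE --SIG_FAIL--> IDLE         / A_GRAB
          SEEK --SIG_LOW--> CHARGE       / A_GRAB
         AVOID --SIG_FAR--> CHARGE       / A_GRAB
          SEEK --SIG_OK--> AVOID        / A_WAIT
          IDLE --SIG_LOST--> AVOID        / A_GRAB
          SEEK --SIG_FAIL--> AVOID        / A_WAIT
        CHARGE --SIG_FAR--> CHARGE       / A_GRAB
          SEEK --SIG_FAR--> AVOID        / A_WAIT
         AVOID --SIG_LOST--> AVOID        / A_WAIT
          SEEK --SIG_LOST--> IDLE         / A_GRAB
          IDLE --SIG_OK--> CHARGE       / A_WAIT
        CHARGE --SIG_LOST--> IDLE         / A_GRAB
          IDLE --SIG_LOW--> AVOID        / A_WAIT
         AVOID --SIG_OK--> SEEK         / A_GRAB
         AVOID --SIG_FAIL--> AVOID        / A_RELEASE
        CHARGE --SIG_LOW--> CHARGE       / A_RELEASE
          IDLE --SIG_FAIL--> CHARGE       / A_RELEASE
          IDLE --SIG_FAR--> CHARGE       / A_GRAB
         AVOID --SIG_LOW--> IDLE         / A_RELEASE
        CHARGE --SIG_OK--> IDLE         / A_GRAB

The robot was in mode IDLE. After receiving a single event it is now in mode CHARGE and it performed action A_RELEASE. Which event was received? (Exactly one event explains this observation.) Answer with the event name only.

try SIG_FAIL: (IDLE, SIG_FAIL) → (CHARGE, A_RELEASE)  ← matches
try SIG_OK: (IDLE, SIG_OK) → (CHARGE, A_WAIT)
try SIG_LOW: (IDLE, SIG_LOW) → (AVOID, A_WAIT)
try SIG_LOST: (IDLE, SIG_LOST) → (AVOID, A_GRAB)
try SIG_FAR: (IDLE, SIG_FAR) → (CHARGE, A_GRAB)

SIG_FAIL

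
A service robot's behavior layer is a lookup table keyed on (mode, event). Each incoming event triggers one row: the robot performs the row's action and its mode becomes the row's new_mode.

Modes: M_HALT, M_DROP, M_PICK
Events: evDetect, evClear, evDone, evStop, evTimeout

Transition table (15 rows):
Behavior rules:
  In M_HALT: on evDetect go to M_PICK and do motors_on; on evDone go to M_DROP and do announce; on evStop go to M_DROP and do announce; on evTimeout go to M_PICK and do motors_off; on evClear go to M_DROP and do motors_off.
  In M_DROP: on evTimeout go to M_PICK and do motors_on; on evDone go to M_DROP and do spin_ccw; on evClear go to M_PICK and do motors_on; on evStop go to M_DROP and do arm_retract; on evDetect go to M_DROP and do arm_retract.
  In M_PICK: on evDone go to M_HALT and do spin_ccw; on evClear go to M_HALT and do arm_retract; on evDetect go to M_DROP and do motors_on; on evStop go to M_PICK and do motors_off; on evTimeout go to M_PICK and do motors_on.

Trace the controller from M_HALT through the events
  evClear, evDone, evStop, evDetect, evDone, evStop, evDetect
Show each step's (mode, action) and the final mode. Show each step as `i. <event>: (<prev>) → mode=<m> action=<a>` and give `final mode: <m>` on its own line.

final mode: M_DROP

1. evClear: (M_HALT) → mode=M_DROP action=motors_off
2. evDone: (M_DROP) → mode=M_DROP action=spin_ccw
3. evStop: (M_DROP) → mode=M_DROP action=arm_retract
4. evDetect: (M_DROP) → mode=M_DROP action=arm_retract
5. evDone: (M_DROP) → mode=M_DROP action=spin_ccw
6. evStop: (M_DROP) → mode=M_DROP action=arm_retract
7. evDetect: (M_DROP) → mode=M_DROP action=arm_retract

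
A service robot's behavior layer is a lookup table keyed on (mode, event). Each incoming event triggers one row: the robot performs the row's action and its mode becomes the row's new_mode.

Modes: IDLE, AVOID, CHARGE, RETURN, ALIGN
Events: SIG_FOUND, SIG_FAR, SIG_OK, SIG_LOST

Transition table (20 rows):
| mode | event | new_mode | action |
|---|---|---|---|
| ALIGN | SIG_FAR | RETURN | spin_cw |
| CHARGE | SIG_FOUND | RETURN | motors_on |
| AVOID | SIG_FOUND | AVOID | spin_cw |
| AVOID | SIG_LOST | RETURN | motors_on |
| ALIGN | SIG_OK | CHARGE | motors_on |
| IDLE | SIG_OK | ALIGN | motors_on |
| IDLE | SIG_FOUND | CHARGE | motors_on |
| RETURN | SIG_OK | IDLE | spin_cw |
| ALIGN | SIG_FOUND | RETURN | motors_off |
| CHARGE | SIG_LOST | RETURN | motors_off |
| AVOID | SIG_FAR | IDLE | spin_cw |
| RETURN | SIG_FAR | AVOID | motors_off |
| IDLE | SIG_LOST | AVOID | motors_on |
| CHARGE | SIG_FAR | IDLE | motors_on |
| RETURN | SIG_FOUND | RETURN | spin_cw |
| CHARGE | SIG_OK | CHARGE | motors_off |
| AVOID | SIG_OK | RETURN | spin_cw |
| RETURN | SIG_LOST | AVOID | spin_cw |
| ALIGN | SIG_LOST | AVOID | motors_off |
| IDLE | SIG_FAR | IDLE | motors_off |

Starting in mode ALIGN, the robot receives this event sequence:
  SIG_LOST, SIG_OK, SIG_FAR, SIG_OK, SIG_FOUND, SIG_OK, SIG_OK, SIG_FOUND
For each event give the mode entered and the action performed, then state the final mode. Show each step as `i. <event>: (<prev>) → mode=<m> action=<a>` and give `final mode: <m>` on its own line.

1. SIG_LOST: (ALIGN) → mode=AVOID action=motors_off
2. SIG_OK: (AVOID) → mode=RETURN action=spin_cw
3. SIG_FAR: (RETURN) → mode=AVOID action=motors_off
4. SIG_OK: (AVOID) → mode=RETURN action=spin_cw
5. SIG_FOUND: (RETURN) → mode=RETURN action=spin_cw
6. SIG_OK: (RETURN) → mode=IDLE action=spin_cw
7. SIG_OK: (IDLE) → mode=ALIGN action=motors_on
8. SIG_FOUND: (ALIGN) → mode=RETURN action=motors_off

final mode: RETURN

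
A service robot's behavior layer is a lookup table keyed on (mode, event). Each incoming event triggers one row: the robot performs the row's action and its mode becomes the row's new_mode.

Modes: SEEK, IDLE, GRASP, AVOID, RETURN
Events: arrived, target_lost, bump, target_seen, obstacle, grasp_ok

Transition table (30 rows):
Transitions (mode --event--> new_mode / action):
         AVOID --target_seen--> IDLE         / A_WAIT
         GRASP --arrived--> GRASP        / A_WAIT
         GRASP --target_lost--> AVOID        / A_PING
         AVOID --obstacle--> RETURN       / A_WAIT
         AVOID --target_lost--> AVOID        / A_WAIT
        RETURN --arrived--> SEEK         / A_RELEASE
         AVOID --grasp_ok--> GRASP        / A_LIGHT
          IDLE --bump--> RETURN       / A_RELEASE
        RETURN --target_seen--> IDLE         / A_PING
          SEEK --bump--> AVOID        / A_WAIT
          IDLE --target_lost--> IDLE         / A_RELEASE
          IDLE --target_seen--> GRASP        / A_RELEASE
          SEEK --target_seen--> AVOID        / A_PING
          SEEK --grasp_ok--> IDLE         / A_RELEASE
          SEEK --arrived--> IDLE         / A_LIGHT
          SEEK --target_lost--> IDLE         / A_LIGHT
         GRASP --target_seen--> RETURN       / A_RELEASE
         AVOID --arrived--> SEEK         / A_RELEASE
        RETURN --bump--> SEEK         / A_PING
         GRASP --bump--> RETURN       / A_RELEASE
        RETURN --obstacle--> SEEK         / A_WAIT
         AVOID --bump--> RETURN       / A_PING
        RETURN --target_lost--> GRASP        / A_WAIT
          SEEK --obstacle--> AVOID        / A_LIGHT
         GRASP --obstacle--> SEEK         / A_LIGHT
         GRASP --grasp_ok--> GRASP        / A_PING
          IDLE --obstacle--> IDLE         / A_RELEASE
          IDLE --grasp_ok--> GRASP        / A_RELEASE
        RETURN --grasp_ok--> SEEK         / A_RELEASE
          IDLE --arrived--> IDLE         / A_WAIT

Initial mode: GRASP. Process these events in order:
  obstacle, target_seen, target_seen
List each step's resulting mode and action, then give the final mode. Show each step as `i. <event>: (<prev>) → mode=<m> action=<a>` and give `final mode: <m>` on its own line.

1. obstacle: (GRASP) → mode=SEEK action=A_LIGHT
2. target_seen: (SEEK) → mode=AVOID action=A_PING
3. target_seen: (AVOID) → mode=IDLE action=A_WAIT

final mode: IDLE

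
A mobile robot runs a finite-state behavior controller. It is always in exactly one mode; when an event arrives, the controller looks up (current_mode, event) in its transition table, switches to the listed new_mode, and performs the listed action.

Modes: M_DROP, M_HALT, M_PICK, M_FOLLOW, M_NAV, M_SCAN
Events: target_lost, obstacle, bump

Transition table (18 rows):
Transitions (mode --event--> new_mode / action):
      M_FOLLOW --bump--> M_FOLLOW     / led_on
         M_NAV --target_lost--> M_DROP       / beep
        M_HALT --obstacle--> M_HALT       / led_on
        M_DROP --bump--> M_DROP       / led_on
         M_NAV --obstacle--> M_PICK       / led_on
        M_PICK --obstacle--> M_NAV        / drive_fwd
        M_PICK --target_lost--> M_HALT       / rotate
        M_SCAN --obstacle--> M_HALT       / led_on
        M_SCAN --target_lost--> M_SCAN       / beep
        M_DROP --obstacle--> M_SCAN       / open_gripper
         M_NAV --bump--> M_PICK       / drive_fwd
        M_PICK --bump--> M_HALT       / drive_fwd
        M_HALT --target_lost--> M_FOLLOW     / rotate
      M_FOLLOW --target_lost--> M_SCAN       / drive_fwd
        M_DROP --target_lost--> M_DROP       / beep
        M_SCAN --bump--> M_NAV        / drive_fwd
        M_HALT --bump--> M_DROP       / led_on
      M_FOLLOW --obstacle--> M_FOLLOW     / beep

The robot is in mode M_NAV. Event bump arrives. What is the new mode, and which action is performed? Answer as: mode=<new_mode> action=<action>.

mode=M_PICK action=drive_fwd

current mode = M_NAV; filter table to that mode:
  (M_NAV, target_lost) → (M_DROP, beep)
  (M_NAV, obstacle) → (M_PICK, led_on)
  (M_NAV, bump) → (M_PICK, drive_fwd)  ← event matches
event = bump selects (M_PICK, drive_fwd)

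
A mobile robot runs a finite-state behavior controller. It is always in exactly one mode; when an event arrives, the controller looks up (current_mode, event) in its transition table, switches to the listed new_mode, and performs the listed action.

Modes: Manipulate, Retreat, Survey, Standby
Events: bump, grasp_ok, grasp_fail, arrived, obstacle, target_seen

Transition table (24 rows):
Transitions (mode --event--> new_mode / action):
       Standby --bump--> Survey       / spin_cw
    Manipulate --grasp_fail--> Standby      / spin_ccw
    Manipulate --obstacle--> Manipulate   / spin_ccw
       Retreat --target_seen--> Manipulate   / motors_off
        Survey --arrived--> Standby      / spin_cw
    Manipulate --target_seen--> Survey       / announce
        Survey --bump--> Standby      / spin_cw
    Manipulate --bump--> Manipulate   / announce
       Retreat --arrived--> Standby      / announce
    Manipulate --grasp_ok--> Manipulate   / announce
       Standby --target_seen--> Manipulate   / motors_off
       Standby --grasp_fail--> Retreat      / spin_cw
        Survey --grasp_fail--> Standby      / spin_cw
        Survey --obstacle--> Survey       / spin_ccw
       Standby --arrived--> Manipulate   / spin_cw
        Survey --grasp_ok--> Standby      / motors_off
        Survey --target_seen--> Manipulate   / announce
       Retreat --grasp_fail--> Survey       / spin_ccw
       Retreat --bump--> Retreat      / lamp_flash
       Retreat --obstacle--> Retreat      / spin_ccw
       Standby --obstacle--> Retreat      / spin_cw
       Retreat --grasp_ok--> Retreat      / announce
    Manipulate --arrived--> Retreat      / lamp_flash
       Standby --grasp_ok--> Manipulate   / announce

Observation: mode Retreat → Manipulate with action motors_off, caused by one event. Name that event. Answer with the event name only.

try bump: (Retreat, bump) → (Retreat, lamp_flash)
try grasp_ok: (Retreat, grasp_ok) → (Retreat, announce)
try grasp_fail: (Retreat, grasp_fail) → (Survey, spin_ccw)
try arrived: (Retreat, arrived) → (Standby, announce)
try obstacle: (Retreat, obstacle) → (Retreat, spin_ccw)
try target_seen: (Retreat, target_seen) → (Manipulate, motors_off)  ← matches

target_seen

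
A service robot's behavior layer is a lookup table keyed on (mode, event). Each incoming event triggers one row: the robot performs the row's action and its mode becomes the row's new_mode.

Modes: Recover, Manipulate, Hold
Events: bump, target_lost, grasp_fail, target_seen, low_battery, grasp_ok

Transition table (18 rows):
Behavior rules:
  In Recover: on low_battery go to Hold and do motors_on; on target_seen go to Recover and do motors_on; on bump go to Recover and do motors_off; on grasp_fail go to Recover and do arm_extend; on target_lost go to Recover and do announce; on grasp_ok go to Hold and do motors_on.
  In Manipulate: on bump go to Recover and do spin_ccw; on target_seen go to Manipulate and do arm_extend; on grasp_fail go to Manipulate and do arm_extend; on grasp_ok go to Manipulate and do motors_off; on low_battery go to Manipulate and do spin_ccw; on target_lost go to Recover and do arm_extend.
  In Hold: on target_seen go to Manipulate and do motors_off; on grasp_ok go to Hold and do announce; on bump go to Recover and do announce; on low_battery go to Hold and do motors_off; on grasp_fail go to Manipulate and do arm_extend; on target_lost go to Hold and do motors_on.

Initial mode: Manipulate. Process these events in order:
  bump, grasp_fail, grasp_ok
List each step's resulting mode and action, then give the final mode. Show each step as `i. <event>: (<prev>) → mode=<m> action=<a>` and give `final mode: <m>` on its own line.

1. bump: (Manipulate) → mode=Recover action=spin_ccw
2. grasp_fail: (Recover) → mode=Recover action=arm_extend
3. grasp_ok: (Recover) → mode=Hold action=motors_on

final mode: Hold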